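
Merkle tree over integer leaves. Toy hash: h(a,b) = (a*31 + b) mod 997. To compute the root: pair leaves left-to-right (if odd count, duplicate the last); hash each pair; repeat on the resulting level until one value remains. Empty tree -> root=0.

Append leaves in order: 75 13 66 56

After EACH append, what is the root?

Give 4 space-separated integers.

Answer: 75 344 812 802

Derivation:
After append 75 (leaves=[75]):
  L0: [75]
  root=75
After append 13 (leaves=[75, 13]):
  L0: [75, 13]
  L1: h(75,13)=(75*31+13)%997=344 -> [344]
  root=344
After append 66 (leaves=[75, 13, 66]):
  L0: [75, 13, 66]
  L1: h(75,13)=(75*31+13)%997=344 h(66,66)=(66*31+66)%997=118 -> [344, 118]
  L2: h(344,118)=(344*31+118)%997=812 -> [812]
  root=812
After append 56 (leaves=[75, 13, 66, 56]):
  L0: [75, 13, 66, 56]
  L1: h(75,13)=(75*31+13)%997=344 h(66,56)=(66*31+56)%997=108 -> [344, 108]
  L2: h(344,108)=(344*31+108)%997=802 -> [802]
  root=802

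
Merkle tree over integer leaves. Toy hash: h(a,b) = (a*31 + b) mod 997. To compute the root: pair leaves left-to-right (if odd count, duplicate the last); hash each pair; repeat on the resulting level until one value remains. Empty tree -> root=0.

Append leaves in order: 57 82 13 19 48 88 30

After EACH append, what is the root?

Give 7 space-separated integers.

Answer: 57 852 906 912 655 938 322

Derivation:
After append 57 (leaves=[57]):
  L0: [57]
  root=57
After append 82 (leaves=[57, 82]):
  L0: [57, 82]
  L1: h(57,82)=(57*31+82)%997=852 -> [852]
  root=852
After append 13 (leaves=[57, 82, 13]):
  L0: [57, 82, 13]
  L1: h(57,82)=(57*31+82)%997=852 h(13,13)=(13*31+13)%997=416 -> [852, 416]
  L2: h(852,416)=(852*31+416)%997=906 -> [906]
  root=906
After append 19 (leaves=[57, 82, 13, 19]):
  L0: [57, 82, 13, 19]
  L1: h(57,82)=(57*31+82)%997=852 h(13,19)=(13*31+19)%997=422 -> [852, 422]
  L2: h(852,422)=(852*31+422)%997=912 -> [912]
  root=912
After append 48 (leaves=[57, 82, 13, 19, 48]):
  L0: [57, 82, 13, 19, 48]
  L1: h(57,82)=(57*31+82)%997=852 h(13,19)=(13*31+19)%997=422 h(48,48)=(48*31+48)%997=539 -> [852, 422, 539]
  L2: h(852,422)=(852*31+422)%997=912 h(539,539)=(539*31+539)%997=299 -> [912, 299]
  L3: h(912,299)=(912*31+299)%997=655 -> [655]
  root=655
After append 88 (leaves=[57, 82, 13, 19, 48, 88]):
  L0: [57, 82, 13, 19, 48, 88]
  L1: h(57,82)=(57*31+82)%997=852 h(13,19)=(13*31+19)%997=422 h(48,88)=(48*31+88)%997=579 -> [852, 422, 579]
  L2: h(852,422)=(852*31+422)%997=912 h(579,579)=(579*31+579)%997=582 -> [912, 582]
  L3: h(912,582)=(912*31+582)%997=938 -> [938]
  root=938
After append 30 (leaves=[57, 82, 13, 19, 48, 88, 30]):
  L0: [57, 82, 13, 19, 48, 88, 30]
  L1: h(57,82)=(57*31+82)%997=852 h(13,19)=(13*31+19)%997=422 h(48,88)=(48*31+88)%997=579 h(30,30)=(30*31+30)%997=960 -> [852, 422, 579, 960]
  L2: h(852,422)=(852*31+422)%997=912 h(579,960)=(579*31+960)%997=963 -> [912, 963]
  L3: h(912,963)=(912*31+963)%997=322 -> [322]
  root=322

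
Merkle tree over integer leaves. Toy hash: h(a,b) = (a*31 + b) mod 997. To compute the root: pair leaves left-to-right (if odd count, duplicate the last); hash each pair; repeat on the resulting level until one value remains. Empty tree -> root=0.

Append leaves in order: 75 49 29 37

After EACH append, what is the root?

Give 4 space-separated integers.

Answer: 75 380 744 752

Derivation:
After append 75 (leaves=[75]):
  L0: [75]
  root=75
After append 49 (leaves=[75, 49]):
  L0: [75, 49]
  L1: h(75,49)=(75*31+49)%997=380 -> [380]
  root=380
After append 29 (leaves=[75, 49, 29]):
  L0: [75, 49, 29]
  L1: h(75,49)=(75*31+49)%997=380 h(29,29)=(29*31+29)%997=928 -> [380, 928]
  L2: h(380,928)=(380*31+928)%997=744 -> [744]
  root=744
After append 37 (leaves=[75, 49, 29, 37]):
  L0: [75, 49, 29, 37]
  L1: h(75,49)=(75*31+49)%997=380 h(29,37)=(29*31+37)%997=936 -> [380, 936]
  L2: h(380,936)=(380*31+936)%997=752 -> [752]
  root=752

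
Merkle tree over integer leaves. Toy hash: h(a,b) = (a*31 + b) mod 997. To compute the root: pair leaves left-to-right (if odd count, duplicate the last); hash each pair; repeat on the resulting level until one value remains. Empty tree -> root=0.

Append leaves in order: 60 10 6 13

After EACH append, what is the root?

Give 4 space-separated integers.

After append 60 (leaves=[60]):
  L0: [60]
  root=60
After append 10 (leaves=[60, 10]):
  L0: [60, 10]
  L1: h(60,10)=(60*31+10)%997=873 -> [873]
  root=873
After append 6 (leaves=[60, 10, 6]):
  L0: [60, 10, 6]
  L1: h(60,10)=(60*31+10)%997=873 h(6,6)=(6*31+6)%997=192 -> [873, 192]
  L2: h(873,192)=(873*31+192)%997=336 -> [336]
  root=336
After append 13 (leaves=[60, 10, 6, 13]):
  L0: [60, 10, 6, 13]
  L1: h(60,10)=(60*31+10)%997=873 h(6,13)=(6*31+13)%997=199 -> [873, 199]
  L2: h(873,199)=(873*31+199)%997=343 -> [343]
  root=343

Answer: 60 873 336 343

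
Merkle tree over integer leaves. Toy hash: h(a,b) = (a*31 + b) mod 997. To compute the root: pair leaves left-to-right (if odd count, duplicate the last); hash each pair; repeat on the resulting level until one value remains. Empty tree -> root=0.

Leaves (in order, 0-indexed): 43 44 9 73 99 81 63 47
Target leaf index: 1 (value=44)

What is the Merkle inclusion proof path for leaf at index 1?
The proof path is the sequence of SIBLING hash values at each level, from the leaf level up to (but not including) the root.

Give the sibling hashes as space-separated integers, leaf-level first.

L0 (leaves): [43, 44, 9, 73, 99, 81, 63, 47], target index=1
L1: h(43,44)=(43*31+44)%997=380 [pair 0] h(9,73)=(9*31+73)%997=352 [pair 1] h(99,81)=(99*31+81)%997=159 [pair 2] h(63,47)=(63*31+47)%997=6 [pair 3] -> [380, 352, 159, 6]
  Sibling for proof at L0: 43
L2: h(380,352)=(380*31+352)%997=168 [pair 0] h(159,6)=(159*31+6)%997=947 [pair 1] -> [168, 947]
  Sibling for proof at L1: 352
L3: h(168,947)=(168*31+947)%997=173 [pair 0] -> [173]
  Sibling for proof at L2: 947
Root: 173
Proof path (sibling hashes from leaf to root): [43, 352, 947]

Answer: 43 352 947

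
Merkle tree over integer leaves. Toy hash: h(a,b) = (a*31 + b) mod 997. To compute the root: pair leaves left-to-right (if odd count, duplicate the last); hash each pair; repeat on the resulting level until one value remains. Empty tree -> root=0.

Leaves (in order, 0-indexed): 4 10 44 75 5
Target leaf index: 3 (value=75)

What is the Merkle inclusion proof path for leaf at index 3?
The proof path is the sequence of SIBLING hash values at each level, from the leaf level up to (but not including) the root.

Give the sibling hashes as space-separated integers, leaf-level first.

Answer: 44 134 135

Derivation:
L0 (leaves): [4, 10, 44, 75, 5], target index=3
L1: h(4,10)=(4*31+10)%997=134 [pair 0] h(44,75)=(44*31+75)%997=442 [pair 1] h(5,5)=(5*31+5)%997=160 [pair 2] -> [134, 442, 160]
  Sibling for proof at L0: 44
L2: h(134,442)=(134*31+442)%997=608 [pair 0] h(160,160)=(160*31+160)%997=135 [pair 1] -> [608, 135]
  Sibling for proof at L1: 134
L3: h(608,135)=(608*31+135)%997=40 [pair 0] -> [40]
  Sibling for proof at L2: 135
Root: 40
Proof path (sibling hashes from leaf to root): [44, 134, 135]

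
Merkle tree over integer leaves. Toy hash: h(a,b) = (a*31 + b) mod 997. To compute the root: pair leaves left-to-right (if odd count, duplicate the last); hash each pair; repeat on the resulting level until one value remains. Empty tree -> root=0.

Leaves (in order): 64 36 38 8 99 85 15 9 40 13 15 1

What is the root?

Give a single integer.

L0: [64, 36, 38, 8, 99, 85, 15, 9, 40, 13, 15, 1]
L1: h(64,36)=(64*31+36)%997=26 h(38,8)=(38*31+8)%997=189 h(99,85)=(99*31+85)%997=163 h(15,9)=(15*31+9)%997=474 h(40,13)=(40*31+13)%997=256 h(15,1)=(15*31+1)%997=466 -> [26, 189, 163, 474, 256, 466]
L2: h(26,189)=(26*31+189)%997=995 h(163,474)=(163*31+474)%997=542 h(256,466)=(256*31+466)%997=426 -> [995, 542, 426]
L3: h(995,542)=(995*31+542)%997=480 h(426,426)=(426*31+426)%997=671 -> [480, 671]
L4: h(480,671)=(480*31+671)%997=596 -> [596]

Answer: 596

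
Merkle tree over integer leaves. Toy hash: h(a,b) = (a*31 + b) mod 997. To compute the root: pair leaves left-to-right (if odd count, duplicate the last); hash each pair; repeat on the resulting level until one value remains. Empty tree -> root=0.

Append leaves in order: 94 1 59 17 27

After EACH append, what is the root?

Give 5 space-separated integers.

Answer: 94 921 529 487 871

Derivation:
After append 94 (leaves=[94]):
  L0: [94]
  root=94
After append 1 (leaves=[94, 1]):
  L0: [94, 1]
  L1: h(94,1)=(94*31+1)%997=921 -> [921]
  root=921
After append 59 (leaves=[94, 1, 59]):
  L0: [94, 1, 59]
  L1: h(94,1)=(94*31+1)%997=921 h(59,59)=(59*31+59)%997=891 -> [921, 891]
  L2: h(921,891)=(921*31+891)%997=529 -> [529]
  root=529
After append 17 (leaves=[94, 1, 59, 17]):
  L0: [94, 1, 59, 17]
  L1: h(94,1)=(94*31+1)%997=921 h(59,17)=(59*31+17)%997=849 -> [921, 849]
  L2: h(921,849)=(921*31+849)%997=487 -> [487]
  root=487
After append 27 (leaves=[94, 1, 59, 17, 27]):
  L0: [94, 1, 59, 17, 27]
  L1: h(94,1)=(94*31+1)%997=921 h(59,17)=(59*31+17)%997=849 h(27,27)=(27*31+27)%997=864 -> [921, 849, 864]
  L2: h(921,849)=(921*31+849)%997=487 h(864,864)=(864*31+864)%997=729 -> [487, 729]
  L3: h(487,729)=(487*31+729)%997=871 -> [871]
  root=871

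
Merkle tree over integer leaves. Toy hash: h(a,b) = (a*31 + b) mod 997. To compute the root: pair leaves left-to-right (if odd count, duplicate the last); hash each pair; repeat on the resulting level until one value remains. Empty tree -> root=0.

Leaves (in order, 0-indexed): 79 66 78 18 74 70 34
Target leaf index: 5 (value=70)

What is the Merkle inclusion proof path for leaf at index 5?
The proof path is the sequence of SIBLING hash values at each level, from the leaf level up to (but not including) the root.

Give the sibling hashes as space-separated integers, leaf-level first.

Answer: 74 91 641

Derivation:
L0 (leaves): [79, 66, 78, 18, 74, 70, 34], target index=5
L1: h(79,66)=(79*31+66)%997=521 [pair 0] h(78,18)=(78*31+18)%997=442 [pair 1] h(74,70)=(74*31+70)%997=370 [pair 2] h(34,34)=(34*31+34)%997=91 [pair 3] -> [521, 442, 370, 91]
  Sibling for proof at L0: 74
L2: h(521,442)=(521*31+442)%997=641 [pair 0] h(370,91)=(370*31+91)%997=594 [pair 1] -> [641, 594]
  Sibling for proof at L1: 91
L3: h(641,594)=(641*31+594)%997=525 [pair 0] -> [525]
  Sibling for proof at L2: 641
Root: 525
Proof path (sibling hashes from leaf to root): [74, 91, 641]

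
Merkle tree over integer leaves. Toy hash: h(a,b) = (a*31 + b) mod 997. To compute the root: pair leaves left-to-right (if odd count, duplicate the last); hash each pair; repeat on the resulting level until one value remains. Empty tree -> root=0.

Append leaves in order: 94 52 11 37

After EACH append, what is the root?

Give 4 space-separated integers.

After append 94 (leaves=[94]):
  L0: [94]
  root=94
After append 52 (leaves=[94, 52]):
  L0: [94, 52]
  L1: h(94,52)=(94*31+52)%997=972 -> [972]
  root=972
After append 11 (leaves=[94, 52, 11]):
  L0: [94, 52, 11]
  L1: h(94,52)=(94*31+52)%997=972 h(11,11)=(11*31+11)%997=352 -> [972, 352]
  L2: h(972,352)=(972*31+352)%997=574 -> [574]
  root=574
After append 37 (leaves=[94, 52, 11, 37]):
  L0: [94, 52, 11, 37]
  L1: h(94,52)=(94*31+52)%997=972 h(11,37)=(11*31+37)%997=378 -> [972, 378]
  L2: h(972,378)=(972*31+378)%997=600 -> [600]
  root=600

Answer: 94 972 574 600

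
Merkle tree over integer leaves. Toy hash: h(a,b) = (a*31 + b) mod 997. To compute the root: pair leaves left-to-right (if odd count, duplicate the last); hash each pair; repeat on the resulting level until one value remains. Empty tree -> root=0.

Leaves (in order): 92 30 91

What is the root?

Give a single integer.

L0: [92, 30, 91]
L1: h(92,30)=(92*31+30)%997=888 h(91,91)=(91*31+91)%997=918 -> [888, 918]
L2: h(888,918)=(888*31+918)%997=530 -> [530]

Answer: 530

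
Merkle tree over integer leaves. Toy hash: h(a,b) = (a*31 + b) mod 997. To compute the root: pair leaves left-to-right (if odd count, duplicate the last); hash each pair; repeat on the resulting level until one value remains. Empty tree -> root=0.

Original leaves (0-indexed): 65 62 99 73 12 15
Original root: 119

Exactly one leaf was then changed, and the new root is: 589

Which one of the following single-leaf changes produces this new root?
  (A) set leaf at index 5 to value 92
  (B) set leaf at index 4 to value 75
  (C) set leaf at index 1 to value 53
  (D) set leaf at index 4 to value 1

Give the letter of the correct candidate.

Original leaves: [65, 62, 99, 73, 12, 15]
Target new root: 589
Try each candidate change and compute the resulting root:
Candidate A: set leaf[5] = 92 -> leaves = [65, 62, 99, 73, 12, 92]
  L0: [65, 62, 99, 73, 12, 92]
  L1: h(65,62)=(65*31+62)%997=83 h(99,73)=(99*31+73)%997=151 h(12,92)=(12*31+92)%997=464 -> [83, 151, 464]
  L2: h(83,151)=(83*31+151)%997=730 h(464,464)=(464*31+464)%997=890 -> [730, 890]
  L3: h(730,890)=(730*31+890)%997=589 -> [589]
  root = 589 == target 589  ** MATCH **
Candidate B: set leaf[4] = 75 -> leaves = [65, 62, 99, 73, 75, 15]
  L0: [65, 62, 99, 73, 75, 15]
  L1: h(65,62)=(65*31+62)%997=83 h(99,73)=(99*31+73)%997=151 h(75,15)=(75*31+15)%997=346 -> [83, 151, 346]
  L2: h(83,151)=(83*31+151)%997=730 h(346,346)=(346*31+346)%997=105 -> [730, 105]
  L3: h(730,105)=(730*31+105)%997=801 -> [801]
  root = 801 != target 589
Candidate C: set leaf[1] = 53 -> leaves = [65, 53, 99, 73, 12, 15]
  L0: [65, 53, 99, 73, 12, 15]
  L1: h(65,53)=(65*31+53)%997=74 h(99,73)=(99*31+73)%997=151 h(12,15)=(12*31+15)%997=387 -> [74, 151, 387]
  L2: h(74,151)=(74*31+151)%997=451 h(387,387)=(387*31+387)%997=420 -> [451, 420]
  L3: h(451,420)=(451*31+420)%997=443 -> [443]
  root = 443 != target 589
Candidate D: set leaf[4] = 1 -> leaves = [65, 62, 99, 73, 1, 15]
  L0: [65, 62, 99, 73, 1, 15]
  L1: h(65,62)=(65*31+62)%997=83 h(99,73)=(99*31+73)%997=151 h(1,15)=(1*31+15)%997=46 -> [83, 151, 46]
  L2: h(83,151)=(83*31+151)%997=730 h(46,46)=(46*31+46)%997=475 -> [730, 475]
  L3: h(730,475)=(730*31+475)%997=174 -> [174]
  root = 174 != target 589
Candidate A produces the target root.

Answer: A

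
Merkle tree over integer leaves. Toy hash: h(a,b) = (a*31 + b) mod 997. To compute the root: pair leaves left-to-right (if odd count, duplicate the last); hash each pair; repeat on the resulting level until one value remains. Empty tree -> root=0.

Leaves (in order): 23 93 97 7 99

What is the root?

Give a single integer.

Answer: 292

Derivation:
L0: [23, 93, 97, 7, 99]
L1: h(23,93)=(23*31+93)%997=806 h(97,7)=(97*31+7)%997=23 h(99,99)=(99*31+99)%997=177 -> [806, 23, 177]
L2: h(806,23)=(806*31+23)%997=84 h(177,177)=(177*31+177)%997=679 -> [84, 679]
L3: h(84,679)=(84*31+679)%997=292 -> [292]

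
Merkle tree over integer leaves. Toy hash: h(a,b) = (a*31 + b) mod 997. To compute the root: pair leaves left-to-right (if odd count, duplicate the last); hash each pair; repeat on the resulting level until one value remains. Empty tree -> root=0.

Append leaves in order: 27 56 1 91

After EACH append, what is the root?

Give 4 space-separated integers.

After append 27 (leaves=[27]):
  L0: [27]
  root=27
After append 56 (leaves=[27, 56]):
  L0: [27, 56]
  L1: h(27,56)=(27*31+56)%997=893 -> [893]
  root=893
After append 1 (leaves=[27, 56, 1]):
  L0: [27, 56, 1]
  L1: h(27,56)=(27*31+56)%997=893 h(1,1)=(1*31+1)%997=32 -> [893, 32]
  L2: h(893,32)=(893*31+32)%997=796 -> [796]
  root=796
After append 91 (leaves=[27, 56, 1, 91]):
  L0: [27, 56, 1, 91]
  L1: h(27,56)=(27*31+56)%997=893 h(1,91)=(1*31+91)%997=122 -> [893, 122]
  L2: h(893,122)=(893*31+122)%997=886 -> [886]
  root=886

Answer: 27 893 796 886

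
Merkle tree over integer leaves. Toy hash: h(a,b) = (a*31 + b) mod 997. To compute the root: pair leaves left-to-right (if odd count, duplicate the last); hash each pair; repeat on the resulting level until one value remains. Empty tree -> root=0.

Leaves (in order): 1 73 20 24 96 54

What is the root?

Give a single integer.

L0: [1, 73, 20, 24, 96, 54]
L1: h(1,73)=(1*31+73)%997=104 h(20,24)=(20*31+24)%997=644 h(96,54)=(96*31+54)%997=39 -> [104, 644, 39]
L2: h(104,644)=(104*31+644)%997=877 h(39,39)=(39*31+39)%997=251 -> [877, 251]
L3: h(877,251)=(877*31+251)%997=519 -> [519]

Answer: 519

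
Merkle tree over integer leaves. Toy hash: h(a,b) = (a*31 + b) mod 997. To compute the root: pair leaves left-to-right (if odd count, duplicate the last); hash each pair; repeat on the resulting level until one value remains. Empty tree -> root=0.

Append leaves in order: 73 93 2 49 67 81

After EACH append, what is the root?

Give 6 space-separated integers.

Answer: 73 362 319 366 194 642

Derivation:
After append 73 (leaves=[73]):
  L0: [73]
  root=73
After append 93 (leaves=[73, 93]):
  L0: [73, 93]
  L1: h(73,93)=(73*31+93)%997=362 -> [362]
  root=362
After append 2 (leaves=[73, 93, 2]):
  L0: [73, 93, 2]
  L1: h(73,93)=(73*31+93)%997=362 h(2,2)=(2*31+2)%997=64 -> [362, 64]
  L2: h(362,64)=(362*31+64)%997=319 -> [319]
  root=319
After append 49 (leaves=[73, 93, 2, 49]):
  L0: [73, 93, 2, 49]
  L1: h(73,93)=(73*31+93)%997=362 h(2,49)=(2*31+49)%997=111 -> [362, 111]
  L2: h(362,111)=(362*31+111)%997=366 -> [366]
  root=366
After append 67 (leaves=[73, 93, 2, 49, 67]):
  L0: [73, 93, 2, 49, 67]
  L1: h(73,93)=(73*31+93)%997=362 h(2,49)=(2*31+49)%997=111 h(67,67)=(67*31+67)%997=150 -> [362, 111, 150]
  L2: h(362,111)=(362*31+111)%997=366 h(150,150)=(150*31+150)%997=812 -> [366, 812]
  L3: h(366,812)=(366*31+812)%997=194 -> [194]
  root=194
After append 81 (leaves=[73, 93, 2, 49, 67, 81]):
  L0: [73, 93, 2, 49, 67, 81]
  L1: h(73,93)=(73*31+93)%997=362 h(2,49)=(2*31+49)%997=111 h(67,81)=(67*31+81)%997=164 -> [362, 111, 164]
  L2: h(362,111)=(362*31+111)%997=366 h(164,164)=(164*31+164)%997=263 -> [366, 263]
  L3: h(366,263)=(366*31+263)%997=642 -> [642]
  root=642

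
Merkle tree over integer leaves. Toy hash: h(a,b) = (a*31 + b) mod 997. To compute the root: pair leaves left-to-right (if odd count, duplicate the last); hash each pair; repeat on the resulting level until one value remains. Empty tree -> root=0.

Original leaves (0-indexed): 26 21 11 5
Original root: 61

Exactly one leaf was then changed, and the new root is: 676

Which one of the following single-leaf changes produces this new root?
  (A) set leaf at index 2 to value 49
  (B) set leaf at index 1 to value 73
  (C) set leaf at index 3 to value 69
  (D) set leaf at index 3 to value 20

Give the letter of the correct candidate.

Original leaves: [26, 21, 11, 5]
Target new root: 676
Try each candidate change and compute the resulting root:
Candidate A: set leaf[2] = 49 -> leaves = [26, 21, 49, 5]
  L0: [26, 21, 49, 5]
  L1: h(26,21)=(26*31+21)%997=827 h(49,5)=(49*31+5)%997=527 -> [827, 527]
  L2: h(827,527)=(827*31+527)%997=242 -> [242]
  root = 242 != target 676
Candidate B: set leaf[1] = 73 -> leaves = [26, 73, 11, 5]
  L0: [26, 73, 11, 5]
  L1: h(26,73)=(26*31+73)%997=879 h(11,5)=(11*31+5)%997=346 -> [879, 346]
  L2: h(879,346)=(879*31+346)%997=676 -> [676]
  root = 676 == target 676  ** MATCH **
Candidate C: set leaf[3] = 69 -> leaves = [26, 21, 11, 69]
  L0: [26, 21, 11, 69]
  L1: h(26,21)=(26*31+21)%997=827 h(11,69)=(11*31+69)%997=410 -> [827, 410]
  L2: h(827,410)=(827*31+410)%997=125 -> [125]
  root = 125 != target 676
Candidate D: set leaf[3] = 20 -> leaves = [26, 21, 11, 20]
  L0: [26, 21, 11, 20]
  L1: h(26,21)=(26*31+21)%997=827 h(11,20)=(11*31+20)%997=361 -> [827, 361]
  L2: h(827,361)=(827*31+361)%997=76 -> [76]
  root = 76 != target 676
Candidate B produces the target root.

Answer: B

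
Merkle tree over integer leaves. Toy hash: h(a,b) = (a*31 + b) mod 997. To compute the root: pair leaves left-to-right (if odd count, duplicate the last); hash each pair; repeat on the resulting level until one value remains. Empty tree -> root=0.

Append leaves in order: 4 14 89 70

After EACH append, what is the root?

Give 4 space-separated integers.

Answer: 4 138 147 128

Derivation:
After append 4 (leaves=[4]):
  L0: [4]
  root=4
After append 14 (leaves=[4, 14]):
  L0: [4, 14]
  L1: h(4,14)=(4*31+14)%997=138 -> [138]
  root=138
After append 89 (leaves=[4, 14, 89]):
  L0: [4, 14, 89]
  L1: h(4,14)=(4*31+14)%997=138 h(89,89)=(89*31+89)%997=854 -> [138, 854]
  L2: h(138,854)=(138*31+854)%997=147 -> [147]
  root=147
After append 70 (leaves=[4, 14, 89, 70]):
  L0: [4, 14, 89, 70]
  L1: h(4,14)=(4*31+14)%997=138 h(89,70)=(89*31+70)%997=835 -> [138, 835]
  L2: h(138,835)=(138*31+835)%997=128 -> [128]
  root=128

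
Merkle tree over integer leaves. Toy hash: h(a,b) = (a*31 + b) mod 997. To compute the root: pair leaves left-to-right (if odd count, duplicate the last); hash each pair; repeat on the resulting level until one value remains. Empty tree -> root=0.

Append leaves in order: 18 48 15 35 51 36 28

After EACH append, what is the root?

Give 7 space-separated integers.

After append 18 (leaves=[18]):
  L0: [18]
  root=18
After append 48 (leaves=[18, 48]):
  L0: [18, 48]
  L1: h(18,48)=(18*31+48)%997=606 -> [606]
  root=606
After append 15 (leaves=[18, 48, 15]):
  L0: [18, 48, 15]
  L1: h(18,48)=(18*31+48)%997=606 h(15,15)=(15*31+15)%997=480 -> [606, 480]
  L2: h(606,480)=(606*31+480)%997=323 -> [323]
  root=323
After append 35 (leaves=[18, 48, 15, 35]):
  L0: [18, 48, 15, 35]
  L1: h(18,48)=(18*31+48)%997=606 h(15,35)=(15*31+35)%997=500 -> [606, 500]
  L2: h(606,500)=(606*31+500)%997=343 -> [343]
  root=343
After append 51 (leaves=[18, 48, 15, 35, 51]):
  L0: [18, 48, 15, 35, 51]
  L1: h(18,48)=(18*31+48)%997=606 h(15,35)=(15*31+35)%997=500 h(51,51)=(51*31+51)%997=635 -> [606, 500, 635]
  L2: h(606,500)=(606*31+500)%997=343 h(635,635)=(635*31+635)%997=380 -> [343, 380]
  L3: h(343,380)=(343*31+380)%997=46 -> [46]
  root=46
After append 36 (leaves=[18, 48, 15, 35, 51, 36]):
  L0: [18, 48, 15, 35, 51, 36]
  L1: h(18,48)=(18*31+48)%997=606 h(15,35)=(15*31+35)%997=500 h(51,36)=(51*31+36)%997=620 -> [606, 500, 620]
  L2: h(606,500)=(606*31+500)%997=343 h(620,620)=(620*31+620)%997=897 -> [343, 897]
  L3: h(343,897)=(343*31+897)%997=563 -> [563]
  root=563
After append 28 (leaves=[18, 48, 15, 35, 51, 36, 28]):
  L0: [18, 48, 15, 35, 51, 36, 28]
  L1: h(18,48)=(18*31+48)%997=606 h(15,35)=(15*31+35)%997=500 h(51,36)=(51*31+36)%997=620 h(28,28)=(28*31+28)%997=896 -> [606, 500, 620, 896]
  L2: h(606,500)=(606*31+500)%997=343 h(620,896)=(620*31+896)%997=176 -> [343, 176]
  L3: h(343,176)=(343*31+176)%997=839 -> [839]
  root=839

Answer: 18 606 323 343 46 563 839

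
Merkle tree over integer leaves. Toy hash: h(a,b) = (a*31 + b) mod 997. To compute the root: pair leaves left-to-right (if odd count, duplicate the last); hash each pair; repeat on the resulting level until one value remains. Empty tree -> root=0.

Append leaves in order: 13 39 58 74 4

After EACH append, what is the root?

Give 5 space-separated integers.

After append 13 (leaves=[13]):
  L0: [13]
  root=13
After append 39 (leaves=[13, 39]):
  L0: [13, 39]
  L1: h(13,39)=(13*31+39)%997=442 -> [442]
  root=442
After append 58 (leaves=[13, 39, 58]):
  L0: [13, 39, 58]
  L1: h(13,39)=(13*31+39)%997=442 h(58,58)=(58*31+58)%997=859 -> [442, 859]
  L2: h(442,859)=(442*31+859)%997=603 -> [603]
  root=603
After append 74 (leaves=[13, 39, 58, 74]):
  L0: [13, 39, 58, 74]
  L1: h(13,39)=(13*31+39)%997=442 h(58,74)=(58*31+74)%997=875 -> [442, 875]
  L2: h(442,875)=(442*31+875)%997=619 -> [619]
  root=619
After append 4 (leaves=[13, 39, 58, 74, 4]):
  L0: [13, 39, 58, 74, 4]
  L1: h(13,39)=(13*31+39)%997=442 h(58,74)=(58*31+74)%997=875 h(4,4)=(4*31+4)%997=128 -> [442, 875, 128]
  L2: h(442,875)=(442*31+875)%997=619 h(128,128)=(128*31+128)%997=108 -> [619, 108]
  L3: h(619,108)=(619*31+108)%997=354 -> [354]
  root=354

Answer: 13 442 603 619 354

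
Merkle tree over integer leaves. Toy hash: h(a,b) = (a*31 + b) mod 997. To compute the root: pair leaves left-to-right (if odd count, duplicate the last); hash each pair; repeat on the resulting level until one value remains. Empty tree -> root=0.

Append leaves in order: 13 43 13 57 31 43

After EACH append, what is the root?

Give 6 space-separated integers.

Answer: 13 446 284 328 38 422

Derivation:
After append 13 (leaves=[13]):
  L0: [13]
  root=13
After append 43 (leaves=[13, 43]):
  L0: [13, 43]
  L1: h(13,43)=(13*31+43)%997=446 -> [446]
  root=446
After append 13 (leaves=[13, 43, 13]):
  L0: [13, 43, 13]
  L1: h(13,43)=(13*31+43)%997=446 h(13,13)=(13*31+13)%997=416 -> [446, 416]
  L2: h(446,416)=(446*31+416)%997=284 -> [284]
  root=284
After append 57 (leaves=[13, 43, 13, 57]):
  L0: [13, 43, 13, 57]
  L1: h(13,43)=(13*31+43)%997=446 h(13,57)=(13*31+57)%997=460 -> [446, 460]
  L2: h(446,460)=(446*31+460)%997=328 -> [328]
  root=328
After append 31 (leaves=[13, 43, 13, 57, 31]):
  L0: [13, 43, 13, 57, 31]
  L1: h(13,43)=(13*31+43)%997=446 h(13,57)=(13*31+57)%997=460 h(31,31)=(31*31+31)%997=992 -> [446, 460, 992]
  L2: h(446,460)=(446*31+460)%997=328 h(992,992)=(992*31+992)%997=837 -> [328, 837]
  L3: h(328,837)=(328*31+837)%997=38 -> [38]
  root=38
After append 43 (leaves=[13, 43, 13, 57, 31, 43]):
  L0: [13, 43, 13, 57, 31, 43]
  L1: h(13,43)=(13*31+43)%997=446 h(13,57)=(13*31+57)%997=460 h(31,43)=(31*31+43)%997=7 -> [446, 460, 7]
  L2: h(446,460)=(446*31+460)%997=328 h(7,7)=(7*31+7)%997=224 -> [328, 224]
  L3: h(328,224)=(328*31+224)%997=422 -> [422]
  root=422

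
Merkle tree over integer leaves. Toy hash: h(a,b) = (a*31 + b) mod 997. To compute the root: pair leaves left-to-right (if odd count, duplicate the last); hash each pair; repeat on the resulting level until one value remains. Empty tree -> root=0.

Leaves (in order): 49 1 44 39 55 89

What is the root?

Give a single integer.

Answer: 319

Derivation:
L0: [49, 1, 44, 39, 55, 89]
L1: h(49,1)=(49*31+1)%997=523 h(44,39)=(44*31+39)%997=406 h(55,89)=(55*31+89)%997=797 -> [523, 406, 797]
L2: h(523,406)=(523*31+406)%997=667 h(797,797)=(797*31+797)%997=579 -> [667, 579]
L3: h(667,579)=(667*31+579)%997=319 -> [319]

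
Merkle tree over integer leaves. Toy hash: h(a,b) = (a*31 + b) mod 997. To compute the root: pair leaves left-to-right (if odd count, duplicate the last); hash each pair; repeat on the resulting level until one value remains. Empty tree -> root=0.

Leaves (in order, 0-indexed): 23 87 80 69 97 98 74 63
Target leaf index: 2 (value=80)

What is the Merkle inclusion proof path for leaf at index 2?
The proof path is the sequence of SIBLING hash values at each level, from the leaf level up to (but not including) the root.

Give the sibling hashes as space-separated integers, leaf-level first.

L0 (leaves): [23, 87, 80, 69, 97, 98, 74, 63], target index=2
L1: h(23,87)=(23*31+87)%997=800 [pair 0] h(80,69)=(80*31+69)%997=555 [pair 1] h(97,98)=(97*31+98)%997=114 [pair 2] h(74,63)=(74*31+63)%997=363 [pair 3] -> [800, 555, 114, 363]
  Sibling for proof at L0: 69
L2: h(800,555)=(800*31+555)%997=430 [pair 0] h(114,363)=(114*31+363)%997=906 [pair 1] -> [430, 906]
  Sibling for proof at L1: 800
L3: h(430,906)=(430*31+906)%997=278 [pair 0] -> [278]
  Sibling for proof at L2: 906
Root: 278
Proof path (sibling hashes from leaf to root): [69, 800, 906]

Answer: 69 800 906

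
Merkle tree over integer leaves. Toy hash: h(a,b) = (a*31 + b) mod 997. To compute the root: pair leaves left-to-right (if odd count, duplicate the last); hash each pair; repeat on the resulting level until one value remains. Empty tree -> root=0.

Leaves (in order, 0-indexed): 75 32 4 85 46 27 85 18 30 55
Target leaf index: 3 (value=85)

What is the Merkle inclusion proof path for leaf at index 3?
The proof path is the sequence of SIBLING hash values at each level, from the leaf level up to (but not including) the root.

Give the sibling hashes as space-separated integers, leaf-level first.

L0 (leaves): [75, 32, 4, 85, 46, 27, 85, 18, 30, 55], target index=3
L1: h(75,32)=(75*31+32)%997=363 [pair 0] h(4,85)=(4*31+85)%997=209 [pair 1] h(46,27)=(46*31+27)%997=456 [pair 2] h(85,18)=(85*31+18)%997=659 [pair 3] h(30,55)=(30*31+55)%997=985 [pair 4] -> [363, 209, 456, 659, 985]
  Sibling for proof at L0: 4
L2: h(363,209)=(363*31+209)%997=495 [pair 0] h(456,659)=(456*31+659)%997=837 [pair 1] h(985,985)=(985*31+985)%997=613 [pair 2] -> [495, 837, 613]
  Sibling for proof at L1: 363
L3: h(495,837)=(495*31+837)%997=230 [pair 0] h(613,613)=(613*31+613)%997=673 [pair 1] -> [230, 673]
  Sibling for proof at L2: 837
L4: h(230,673)=(230*31+673)%997=824 [pair 0] -> [824]
  Sibling for proof at L3: 673
Root: 824
Proof path (sibling hashes from leaf to root): [4, 363, 837, 673]

Answer: 4 363 837 673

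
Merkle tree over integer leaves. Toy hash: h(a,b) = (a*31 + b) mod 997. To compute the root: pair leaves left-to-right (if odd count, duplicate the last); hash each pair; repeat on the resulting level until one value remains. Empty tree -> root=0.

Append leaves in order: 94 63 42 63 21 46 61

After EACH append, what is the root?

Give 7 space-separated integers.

Answer: 94 983 910 931 515 318 576

Derivation:
After append 94 (leaves=[94]):
  L0: [94]
  root=94
After append 63 (leaves=[94, 63]):
  L0: [94, 63]
  L1: h(94,63)=(94*31+63)%997=983 -> [983]
  root=983
After append 42 (leaves=[94, 63, 42]):
  L0: [94, 63, 42]
  L1: h(94,63)=(94*31+63)%997=983 h(42,42)=(42*31+42)%997=347 -> [983, 347]
  L2: h(983,347)=(983*31+347)%997=910 -> [910]
  root=910
After append 63 (leaves=[94, 63, 42, 63]):
  L0: [94, 63, 42, 63]
  L1: h(94,63)=(94*31+63)%997=983 h(42,63)=(42*31+63)%997=368 -> [983, 368]
  L2: h(983,368)=(983*31+368)%997=931 -> [931]
  root=931
After append 21 (leaves=[94, 63, 42, 63, 21]):
  L0: [94, 63, 42, 63, 21]
  L1: h(94,63)=(94*31+63)%997=983 h(42,63)=(42*31+63)%997=368 h(21,21)=(21*31+21)%997=672 -> [983, 368, 672]
  L2: h(983,368)=(983*31+368)%997=931 h(672,672)=(672*31+672)%997=567 -> [931, 567]
  L3: h(931,567)=(931*31+567)%997=515 -> [515]
  root=515
After append 46 (leaves=[94, 63, 42, 63, 21, 46]):
  L0: [94, 63, 42, 63, 21, 46]
  L1: h(94,63)=(94*31+63)%997=983 h(42,63)=(42*31+63)%997=368 h(21,46)=(21*31+46)%997=697 -> [983, 368, 697]
  L2: h(983,368)=(983*31+368)%997=931 h(697,697)=(697*31+697)%997=370 -> [931, 370]
  L3: h(931,370)=(931*31+370)%997=318 -> [318]
  root=318
After append 61 (leaves=[94, 63, 42, 63, 21, 46, 61]):
  L0: [94, 63, 42, 63, 21, 46, 61]
  L1: h(94,63)=(94*31+63)%997=983 h(42,63)=(42*31+63)%997=368 h(21,46)=(21*31+46)%997=697 h(61,61)=(61*31+61)%997=955 -> [983, 368, 697, 955]
  L2: h(983,368)=(983*31+368)%997=931 h(697,955)=(697*31+955)%997=628 -> [931, 628]
  L3: h(931,628)=(931*31+628)%997=576 -> [576]
  root=576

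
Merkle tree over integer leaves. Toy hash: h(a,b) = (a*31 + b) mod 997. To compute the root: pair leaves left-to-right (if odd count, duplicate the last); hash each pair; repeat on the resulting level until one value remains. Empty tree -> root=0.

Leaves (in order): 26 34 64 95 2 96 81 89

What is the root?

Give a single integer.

Answer: 830

Derivation:
L0: [26, 34, 64, 95, 2, 96, 81, 89]
L1: h(26,34)=(26*31+34)%997=840 h(64,95)=(64*31+95)%997=85 h(2,96)=(2*31+96)%997=158 h(81,89)=(81*31+89)%997=606 -> [840, 85, 158, 606]
L2: h(840,85)=(840*31+85)%997=203 h(158,606)=(158*31+606)%997=519 -> [203, 519]
L3: h(203,519)=(203*31+519)%997=830 -> [830]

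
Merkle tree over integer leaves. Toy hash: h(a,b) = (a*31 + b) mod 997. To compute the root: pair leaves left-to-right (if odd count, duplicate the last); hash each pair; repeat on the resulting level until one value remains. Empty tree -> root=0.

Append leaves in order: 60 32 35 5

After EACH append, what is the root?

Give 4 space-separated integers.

Answer: 60 895 949 919

Derivation:
After append 60 (leaves=[60]):
  L0: [60]
  root=60
After append 32 (leaves=[60, 32]):
  L0: [60, 32]
  L1: h(60,32)=(60*31+32)%997=895 -> [895]
  root=895
After append 35 (leaves=[60, 32, 35]):
  L0: [60, 32, 35]
  L1: h(60,32)=(60*31+32)%997=895 h(35,35)=(35*31+35)%997=123 -> [895, 123]
  L2: h(895,123)=(895*31+123)%997=949 -> [949]
  root=949
After append 5 (leaves=[60, 32, 35, 5]):
  L0: [60, 32, 35, 5]
  L1: h(60,32)=(60*31+32)%997=895 h(35,5)=(35*31+5)%997=93 -> [895, 93]
  L2: h(895,93)=(895*31+93)%997=919 -> [919]
  root=919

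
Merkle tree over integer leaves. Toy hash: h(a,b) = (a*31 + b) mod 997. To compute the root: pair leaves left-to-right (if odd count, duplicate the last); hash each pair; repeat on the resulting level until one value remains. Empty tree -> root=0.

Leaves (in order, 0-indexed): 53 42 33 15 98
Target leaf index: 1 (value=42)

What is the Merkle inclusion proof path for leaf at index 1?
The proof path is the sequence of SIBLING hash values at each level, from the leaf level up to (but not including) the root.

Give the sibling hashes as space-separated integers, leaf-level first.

Answer: 53 41 652

Derivation:
L0 (leaves): [53, 42, 33, 15, 98], target index=1
L1: h(53,42)=(53*31+42)%997=688 [pair 0] h(33,15)=(33*31+15)%997=41 [pair 1] h(98,98)=(98*31+98)%997=145 [pair 2] -> [688, 41, 145]
  Sibling for proof at L0: 53
L2: h(688,41)=(688*31+41)%997=432 [pair 0] h(145,145)=(145*31+145)%997=652 [pair 1] -> [432, 652]
  Sibling for proof at L1: 41
L3: h(432,652)=(432*31+652)%997=86 [pair 0] -> [86]
  Sibling for proof at L2: 652
Root: 86
Proof path (sibling hashes from leaf to root): [53, 41, 652]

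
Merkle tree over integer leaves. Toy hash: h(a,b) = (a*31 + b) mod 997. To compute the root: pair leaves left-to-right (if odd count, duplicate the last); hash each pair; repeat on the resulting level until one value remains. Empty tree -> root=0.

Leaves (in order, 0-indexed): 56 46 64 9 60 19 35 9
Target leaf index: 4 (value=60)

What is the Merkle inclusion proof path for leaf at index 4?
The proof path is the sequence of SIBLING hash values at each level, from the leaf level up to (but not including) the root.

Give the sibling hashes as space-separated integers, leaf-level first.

L0 (leaves): [56, 46, 64, 9, 60, 19, 35, 9], target index=4
L1: h(56,46)=(56*31+46)%997=785 [pair 0] h(64,9)=(64*31+9)%997=996 [pair 1] h(60,19)=(60*31+19)%997=882 [pair 2] h(35,9)=(35*31+9)%997=97 [pair 3] -> [785, 996, 882, 97]
  Sibling for proof at L0: 19
L2: h(785,996)=(785*31+996)%997=406 [pair 0] h(882,97)=(882*31+97)%997=520 [pair 1] -> [406, 520]
  Sibling for proof at L1: 97
L3: h(406,520)=(406*31+520)%997=145 [pair 0] -> [145]
  Sibling for proof at L2: 406
Root: 145
Proof path (sibling hashes from leaf to root): [19, 97, 406]

Answer: 19 97 406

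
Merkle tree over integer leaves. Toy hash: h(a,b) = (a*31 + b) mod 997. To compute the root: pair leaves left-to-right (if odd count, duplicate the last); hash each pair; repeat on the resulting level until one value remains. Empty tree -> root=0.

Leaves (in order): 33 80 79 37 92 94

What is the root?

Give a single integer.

L0: [33, 80, 79, 37, 92, 94]
L1: h(33,80)=(33*31+80)%997=106 h(79,37)=(79*31+37)%997=492 h(92,94)=(92*31+94)%997=952 -> [106, 492, 952]
L2: h(106,492)=(106*31+492)%997=787 h(952,952)=(952*31+952)%997=554 -> [787, 554]
L3: h(787,554)=(787*31+554)%997=26 -> [26]

Answer: 26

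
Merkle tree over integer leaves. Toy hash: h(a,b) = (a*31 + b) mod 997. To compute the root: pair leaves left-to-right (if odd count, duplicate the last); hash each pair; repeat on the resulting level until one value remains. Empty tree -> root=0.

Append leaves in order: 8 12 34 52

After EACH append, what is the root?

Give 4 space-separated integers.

After append 8 (leaves=[8]):
  L0: [8]
  root=8
After append 12 (leaves=[8, 12]):
  L0: [8, 12]
  L1: h(8,12)=(8*31+12)%997=260 -> [260]
  root=260
After append 34 (leaves=[8, 12, 34]):
  L0: [8, 12, 34]
  L1: h(8,12)=(8*31+12)%997=260 h(34,34)=(34*31+34)%997=91 -> [260, 91]
  L2: h(260,91)=(260*31+91)%997=175 -> [175]
  root=175
After append 52 (leaves=[8, 12, 34, 52]):
  L0: [8, 12, 34, 52]
  L1: h(8,12)=(8*31+12)%997=260 h(34,52)=(34*31+52)%997=109 -> [260, 109]
  L2: h(260,109)=(260*31+109)%997=193 -> [193]
  root=193

Answer: 8 260 175 193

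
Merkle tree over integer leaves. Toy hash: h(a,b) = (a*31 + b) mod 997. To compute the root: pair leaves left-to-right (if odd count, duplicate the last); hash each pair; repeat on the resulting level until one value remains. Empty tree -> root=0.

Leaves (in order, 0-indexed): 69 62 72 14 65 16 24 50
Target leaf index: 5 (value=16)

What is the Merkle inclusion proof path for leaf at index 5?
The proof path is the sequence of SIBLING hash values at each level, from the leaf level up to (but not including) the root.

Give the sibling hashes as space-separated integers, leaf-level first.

L0 (leaves): [69, 62, 72, 14, 65, 16, 24, 50], target index=5
L1: h(69,62)=(69*31+62)%997=207 [pair 0] h(72,14)=(72*31+14)%997=252 [pair 1] h(65,16)=(65*31+16)%997=37 [pair 2] h(24,50)=(24*31+50)%997=794 [pair 3] -> [207, 252, 37, 794]
  Sibling for proof at L0: 65
L2: h(207,252)=(207*31+252)%997=687 [pair 0] h(37,794)=(37*31+794)%997=944 [pair 1] -> [687, 944]
  Sibling for proof at L1: 794
L3: h(687,944)=(687*31+944)%997=307 [pair 0] -> [307]
  Sibling for proof at L2: 687
Root: 307
Proof path (sibling hashes from leaf to root): [65, 794, 687]

Answer: 65 794 687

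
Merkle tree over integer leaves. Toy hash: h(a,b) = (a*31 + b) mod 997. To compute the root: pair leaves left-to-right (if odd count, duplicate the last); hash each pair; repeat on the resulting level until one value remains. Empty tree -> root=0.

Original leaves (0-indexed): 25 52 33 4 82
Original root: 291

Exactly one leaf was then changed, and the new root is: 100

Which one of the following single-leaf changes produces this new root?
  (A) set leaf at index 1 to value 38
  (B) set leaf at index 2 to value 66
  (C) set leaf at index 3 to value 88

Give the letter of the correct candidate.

Original leaves: [25, 52, 33, 4, 82]
Target new root: 100
Try each candidate change and compute the resulting root:
Candidate A: set leaf[1] = 38 -> leaves = [25, 38, 33, 4, 82]
  L0: [25, 38, 33, 4, 82]
  L1: h(25,38)=(25*31+38)%997=813 h(33,4)=(33*31+4)%997=30 h(82,82)=(82*31+82)%997=630 -> [813, 30, 630]
  L2: h(813,30)=(813*31+30)%997=308 h(630,630)=(630*31+630)%997=220 -> [308, 220]
  L3: h(308,220)=(308*31+220)%997=795 -> [795]
  root = 795 != target 100
Candidate B: set leaf[2] = 66 -> leaves = [25, 52, 66, 4, 82]
  L0: [25, 52, 66, 4, 82]
  L1: h(25,52)=(25*31+52)%997=827 h(66,4)=(66*31+4)%997=56 h(82,82)=(82*31+82)%997=630 -> [827, 56, 630]
  L2: h(827,56)=(827*31+56)%997=768 h(630,630)=(630*31+630)%997=220 -> [768, 220]
  L3: h(768,220)=(768*31+220)%997=100 -> [100]
  root = 100 == target 100  ** MATCH **
Candidate C: set leaf[3] = 88 -> leaves = [25, 52, 33, 88, 82]
  L0: [25, 52, 33, 88, 82]
  L1: h(25,52)=(25*31+52)%997=827 h(33,88)=(33*31+88)%997=114 h(82,82)=(82*31+82)%997=630 -> [827, 114, 630]
  L2: h(827,114)=(827*31+114)%997=826 h(630,630)=(630*31+630)%997=220 -> [826, 220]
  L3: h(826,220)=(826*31+220)%997=901 -> [901]
  root = 901 != target 100
Candidate B produces the target root.

Answer: B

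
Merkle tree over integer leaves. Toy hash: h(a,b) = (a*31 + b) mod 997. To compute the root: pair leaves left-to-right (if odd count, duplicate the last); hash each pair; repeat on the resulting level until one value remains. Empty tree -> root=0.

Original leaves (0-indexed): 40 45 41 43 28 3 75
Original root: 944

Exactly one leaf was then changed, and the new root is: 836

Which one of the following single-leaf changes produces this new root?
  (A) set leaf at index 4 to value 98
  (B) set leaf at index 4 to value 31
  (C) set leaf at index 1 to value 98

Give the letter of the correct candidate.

Answer: B

Derivation:
Original leaves: [40, 45, 41, 43, 28, 3, 75]
Target new root: 836
Try each candidate change and compute the resulting root:
Candidate A: set leaf[4] = 98 -> leaves = [40, 45, 41, 43, 98, 3, 75]
  L0: [40, 45, 41, 43, 98, 3, 75]
  L1: h(40,45)=(40*31+45)%997=288 h(41,43)=(41*31+43)%997=317 h(98,3)=(98*31+3)%997=50 h(75,75)=(75*31+75)%997=406 -> [288, 317, 50, 406]
  L2: h(288,317)=(288*31+317)%997=272 h(50,406)=(50*31+406)%997=959 -> [272, 959]
  L3: h(272,959)=(272*31+959)%997=418 -> [418]
  root = 418 != target 836
Candidate B: set leaf[4] = 31 -> leaves = [40, 45, 41, 43, 31, 3, 75]
  L0: [40, 45, 41, 43, 31, 3, 75]
  L1: h(40,45)=(40*31+45)%997=288 h(41,43)=(41*31+43)%997=317 h(31,3)=(31*31+3)%997=964 h(75,75)=(75*31+75)%997=406 -> [288, 317, 964, 406]
  L2: h(288,317)=(288*31+317)%997=272 h(964,406)=(964*31+406)%997=380 -> [272, 380]
  L3: h(272,380)=(272*31+380)%997=836 -> [836]
  root = 836 == target 836  ** MATCH **
Candidate C: set leaf[1] = 98 -> leaves = [40, 98, 41, 43, 28, 3, 75]
  L0: [40, 98, 41, 43, 28, 3, 75]
  L1: h(40,98)=(40*31+98)%997=341 h(41,43)=(41*31+43)%997=317 h(28,3)=(28*31+3)%997=871 h(75,75)=(75*31+75)%997=406 -> [341, 317, 871, 406]
  L2: h(341,317)=(341*31+317)%997=918 h(871,406)=(871*31+406)%997=488 -> [918, 488]
  L3: h(918,488)=(918*31+488)%997=33 -> [33]
  root = 33 != target 836
Candidate B produces the target root.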